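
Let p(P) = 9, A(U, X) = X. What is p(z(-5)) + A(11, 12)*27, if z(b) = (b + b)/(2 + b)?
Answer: 333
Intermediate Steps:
z(b) = 2*b/(2 + b) (z(b) = (2*b)/(2 + b) = 2*b/(2 + b))
p(z(-5)) + A(11, 12)*27 = 9 + 12*27 = 9 + 324 = 333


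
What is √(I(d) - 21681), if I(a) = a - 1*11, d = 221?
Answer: I*√21471 ≈ 146.53*I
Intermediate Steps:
I(a) = -11 + a (I(a) = a - 11 = -11 + a)
√(I(d) - 21681) = √((-11 + 221) - 21681) = √(210 - 21681) = √(-21471) = I*√21471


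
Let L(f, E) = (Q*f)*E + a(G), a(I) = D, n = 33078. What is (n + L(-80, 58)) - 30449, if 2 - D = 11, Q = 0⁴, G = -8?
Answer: 2620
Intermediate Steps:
Q = 0
D = -9 (D = 2 - 1*11 = 2 - 11 = -9)
a(I) = -9
L(f, E) = -9 (L(f, E) = (0*f)*E - 9 = 0*E - 9 = 0 - 9 = -9)
(n + L(-80, 58)) - 30449 = (33078 - 9) - 30449 = 33069 - 30449 = 2620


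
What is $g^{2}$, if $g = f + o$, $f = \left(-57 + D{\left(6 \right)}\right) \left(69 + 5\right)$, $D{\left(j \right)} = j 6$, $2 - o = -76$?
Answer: $2178576$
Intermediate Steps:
$o = 78$ ($o = 2 - -76 = 2 + 76 = 78$)
$D{\left(j \right)} = 6 j$
$f = -1554$ ($f = \left(-57 + 6 \cdot 6\right) \left(69 + 5\right) = \left(-57 + 36\right) 74 = \left(-21\right) 74 = -1554$)
$g = -1476$ ($g = -1554 + 78 = -1476$)
$g^{2} = \left(-1476\right)^{2} = 2178576$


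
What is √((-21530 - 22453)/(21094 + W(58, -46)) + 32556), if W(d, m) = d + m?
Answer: √14501572806018/21106 ≈ 180.43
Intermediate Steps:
√((-21530 - 22453)/(21094 + W(58, -46)) + 32556) = √((-21530 - 22453)/(21094 + (58 - 46)) + 32556) = √(-43983/(21094 + 12) + 32556) = √(-43983/21106 + 32556) = √(687082953/21106) = √14501572806018/21106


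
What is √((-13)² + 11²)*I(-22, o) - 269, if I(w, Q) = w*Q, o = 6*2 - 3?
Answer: -269 - 198*√290 ≈ -3640.8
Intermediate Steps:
o = 9 (o = 12 - 3 = 9)
I(w, Q) = Q*w
√((-13)² + 11²)*I(-22, o) - 269 = √((-13)² + 11²)*(9*(-22)) - 269 = √(169 + 121)*(-198) - 269 = √290*(-198) - 269 = -198*√290 - 269 = -269 - 198*√290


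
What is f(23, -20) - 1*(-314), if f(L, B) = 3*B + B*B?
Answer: 654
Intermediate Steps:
f(L, B) = B² + 3*B (f(L, B) = 3*B + B² = B² + 3*B)
f(23, -20) - 1*(-314) = -20*(3 - 20) - 1*(-314) = -20*(-17) + 314 = 340 + 314 = 654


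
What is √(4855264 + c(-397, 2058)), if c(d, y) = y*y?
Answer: 2*√2272657 ≈ 3015.1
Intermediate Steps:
c(d, y) = y²
√(4855264 + c(-397, 2058)) = √(4855264 + 2058²) = √(4855264 + 4235364) = √9090628 = 2*√2272657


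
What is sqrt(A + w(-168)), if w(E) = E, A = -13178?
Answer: I*sqrt(13346) ≈ 115.52*I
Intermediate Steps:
sqrt(A + w(-168)) = sqrt(-13178 - 168) = sqrt(-13346) = I*sqrt(13346)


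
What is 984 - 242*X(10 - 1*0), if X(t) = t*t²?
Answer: -241016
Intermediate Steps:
X(t) = t³
984 - 242*X(10 - 1*0) = 984 - 242*(10 - 1*0)³ = 984 - 242*(10 + 0)³ = 984 - 242*10³ = 984 - 242*1000 = 984 - 242000 = -241016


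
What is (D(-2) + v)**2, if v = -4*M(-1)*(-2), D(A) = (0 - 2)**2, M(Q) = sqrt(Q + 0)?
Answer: -48 + 64*I ≈ -48.0 + 64.0*I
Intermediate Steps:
M(Q) = sqrt(Q)
D(A) = 4 (D(A) = (-2)**2 = 4)
v = 8*I (v = -4*I*(-2) = 8*I ≈ 8.0*I)
(D(-2) + v)**2 = (4 + 8*I)**2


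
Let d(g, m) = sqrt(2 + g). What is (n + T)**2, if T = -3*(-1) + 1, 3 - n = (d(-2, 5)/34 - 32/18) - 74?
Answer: 555025/81 ≈ 6852.2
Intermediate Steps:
n = 709/9 (n = 3 - ((sqrt(2 - 2)/34 - 32/18) - 74) = 3 - ((sqrt(0)*(1/34) - 32*1/18) - 74) = 3 - ((0*(1/34) - 16/9) - 74) = 3 - ((0 - 16/9) - 74) = 3 - (-16/9 - 74) = 3 - 1*(-682/9) = 3 + 682/9 = 709/9 ≈ 78.778)
T = 4 (T = 3 + 1 = 4)
(n + T)**2 = (709/9 + 4)**2 = (745/9)**2 = 555025/81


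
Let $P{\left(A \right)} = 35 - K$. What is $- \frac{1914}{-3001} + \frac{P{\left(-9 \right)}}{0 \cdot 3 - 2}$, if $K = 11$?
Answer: $- \frac{34098}{3001} \approx -11.362$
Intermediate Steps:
$P{\left(A \right)} = 24$ ($P{\left(A \right)} = 35 - 11 = 24$)
$- \frac{1914}{-3001} + \frac{P{\left(-9 \right)}}{0 \cdot 3 - 2} = - \frac{1914}{-3001} + \frac{24}{0 \cdot 3 - 2} = \left(-1914\right) \left(- \frac{1}{3001}\right) + \frac{24}{0 - 2} = \frac{1914}{3001} + \frac{24}{-2} = \frac{1914}{3001} + 24 \left(- \frac{1}{2}\right) = \frac{1914}{3001} - 12 = - \frac{34098}{3001}$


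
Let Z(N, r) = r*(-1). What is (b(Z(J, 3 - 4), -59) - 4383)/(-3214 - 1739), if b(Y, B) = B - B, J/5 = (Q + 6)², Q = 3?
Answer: 1461/1651 ≈ 0.88492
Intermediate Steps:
J = 405 (J = 5*(3 + 6)² = 5*9² = 5*81 = 405)
Z(N, r) = -r
b(Y, B) = 0
(b(Z(J, 3 - 4), -59) - 4383)/(-3214 - 1739) = (0 - 4383)/(-3214 - 1739) = -4383/(-4953) = -4383*(-1/4953) = 1461/1651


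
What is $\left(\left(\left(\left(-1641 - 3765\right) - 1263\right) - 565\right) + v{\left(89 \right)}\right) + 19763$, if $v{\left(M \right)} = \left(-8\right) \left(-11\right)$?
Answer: $12617$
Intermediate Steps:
$v{\left(M \right)} = 88$
$\left(\left(\left(\left(-1641 - 3765\right) - 1263\right) - 565\right) + v{\left(89 \right)}\right) + 19763 = \left(\left(\left(\left(-1641 - 3765\right) - 1263\right) - 565\right) + 88\right) + 19763 = \left(\left(\left(-5406 - 1263\right) - 565\right) + 88\right) + 19763 = \left(\left(-6669 - 565\right) + 88\right) + 19763 = \left(-7234 + 88\right) + 19763 = -7146 + 19763 = 12617$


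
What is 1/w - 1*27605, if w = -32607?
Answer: -900116236/32607 ≈ -27605.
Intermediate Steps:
1/w - 1*27605 = 1/(-32607) - 1*27605 = -1/32607 - 27605 = -900116236/32607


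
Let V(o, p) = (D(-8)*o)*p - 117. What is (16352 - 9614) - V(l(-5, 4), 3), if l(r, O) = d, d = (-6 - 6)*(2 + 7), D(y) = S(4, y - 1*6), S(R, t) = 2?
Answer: 7503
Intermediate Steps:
D(y) = 2
d = -108 (d = -12*9 = -108)
l(r, O) = -108
V(o, p) = -117 + 2*o*p (V(o, p) = (2*o)*p - 117 = 2*o*p - 117 = -117 + 2*o*p)
(16352 - 9614) - V(l(-5, 4), 3) = (16352 - 9614) - (-117 + 2*(-108)*3) = 6738 - (-117 - 648) = 6738 - 1*(-765) = 6738 + 765 = 7503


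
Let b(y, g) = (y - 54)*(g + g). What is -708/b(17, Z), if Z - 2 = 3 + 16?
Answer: 118/259 ≈ 0.45560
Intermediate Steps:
Z = 21 (Z = 2 + (3 + 16) = 2 + 19 = 21)
b(y, g) = 2*g*(-54 + y) (b(y, g) = (-54 + y)*(2*g) = 2*g*(-54 + y))
-708/b(17, Z) = -708*1/(42*(-54 + 17)) = -708/(2*21*(-37)) = -708/(-1554) = -708*(-1/1554) = 118/259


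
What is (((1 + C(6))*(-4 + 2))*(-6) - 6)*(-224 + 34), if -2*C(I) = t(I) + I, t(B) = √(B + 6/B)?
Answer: 5700 + 1140*√7 ≈ 8716.2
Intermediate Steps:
C(I) = -I/2 - √(I + 6/I)/2 (C(I) = -(√(I + 6/I) + I)/2 = -(I + √(I + 6/I))/2 = -I/2 - √(I + 6/I)/2)
(((1 + C(6))*(-4 + 2))*(-6) - 6)*(-224 + 34) = (((1 + (-½*6 - √6*√(6 + 6²)/6/2))*(-4 + 2))*(-6) - 6)*(-224 + 34) = (((1 + (-3 - √6*√(6 + 36)/6/2))*(-2))*(-6) - 6)*(-190) = (((1 + (-3 - √7/2))*(-2))*(-6) - 6)*(-190) = (((-2 - √7/2)*(-2))*(-6) - 6)*(-190) = ((4 + √7)*(-6) - 6)*(-190) = ((-24 - 6*√7) - 6)*(-190) = (-30 - 6*√7)*(-190) = 5700 + 1140*√7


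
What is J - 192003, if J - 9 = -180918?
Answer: -372912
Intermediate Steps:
J = -180909 (J = 9 - 180918 = -180909)
J - 192003 = -180909 - 192003 = -372912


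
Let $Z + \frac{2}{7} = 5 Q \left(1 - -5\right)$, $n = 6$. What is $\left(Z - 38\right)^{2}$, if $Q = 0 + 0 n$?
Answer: $\frac{71824}{49} \approx 1465.8$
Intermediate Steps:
$Q = 0$ ($Q = 0 + 0 \cdot 6 = 0 + 0 = 0$)
$Z = - \frac{2}{7}$ ($Z = - \frac{2}{7} + 5 \cdot 0 \left(1 - -5\right) = - \frac{2}{7} + 0 \left(1 + 5\right) = - \frac{2}{7} + 0 \cdot 6 = - \frac{2}{7} + 0 = - \frac{2}{7} \approx -0.28571$)
$\left(Z - 38\right)^{2} = \left(- \frac{2}{7} - 38\right)^{2} = \left(- \frac{268}{7}\right)^{2} = \frac{71824}{49}$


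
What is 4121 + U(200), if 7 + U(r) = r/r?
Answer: 4115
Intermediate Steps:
U(r) = -6 (U(r) = -7 + r/r = -7 + 1 = -6)
4121 + U(200) = 4121 - 6 = 4115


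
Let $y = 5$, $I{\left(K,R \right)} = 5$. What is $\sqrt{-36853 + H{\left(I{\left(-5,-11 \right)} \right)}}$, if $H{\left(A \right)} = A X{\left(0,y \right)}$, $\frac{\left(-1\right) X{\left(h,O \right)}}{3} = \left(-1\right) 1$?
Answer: $i \sqrt{36838} \approx 191.93 i$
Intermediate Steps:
$X{\left(h,O \right)} = 3$ ($X{\left(h,O \right)} = - 3 \left(\left(-1\right) 1\right) = \left(-3\right) \left(-1\right) = 3$)
$H{\left(A \right)} = 3 A$ ($H{\left(A \right)} = A 3 = 3 A$)
$\sqrt{-36853 + H{\left(I{\left(-5,-11 \right)} \right)}} = \sqrt{-36853 + 3 \cdot 5} = \sqrt{-36853 + 15} = \sqrt{-36838} = i \sqrt{36838}$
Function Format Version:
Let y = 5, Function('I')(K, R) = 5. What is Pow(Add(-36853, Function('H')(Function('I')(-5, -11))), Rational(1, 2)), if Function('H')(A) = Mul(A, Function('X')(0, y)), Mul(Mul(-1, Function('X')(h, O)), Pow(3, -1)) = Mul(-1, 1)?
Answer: Mul(I, Pow(36838, Rational(1, 2))) ≈ Mul(191.93, I)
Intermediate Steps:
Function('X')(h, O) = 3 (Function('X')(h, O) = Mul(-3, Mul(-1, 1)) = Mul(-3, -1) = 3)
Function('H')(A) = Mul(3, A) (Function('H')(A) = Mul(A, 3) = Mul(3, A))
Pow(Add(-36853, Function('H')(Function('I')(-5, -11))), Rational(1, 2)) = Pow(Add(-36853, Mul(3, 5)), Rational(1, 2)) = Pow(Add(-36853, 15), Rational(1, 2)) = Pow(-36838, Rational(1, 2)) = Mul(I, Pow(36838, Rational(1, 2)))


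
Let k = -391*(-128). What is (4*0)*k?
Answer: 0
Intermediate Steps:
k = 50048
(4*0)*k = (4*0)*50048 = 0*50048 = 0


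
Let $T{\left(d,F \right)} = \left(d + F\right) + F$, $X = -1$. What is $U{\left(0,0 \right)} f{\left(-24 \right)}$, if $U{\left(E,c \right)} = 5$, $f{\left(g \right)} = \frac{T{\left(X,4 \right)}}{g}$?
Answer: $- \frac{35}{24} \approx -1.4583$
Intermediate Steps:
$T{\left(d,F \right)} = d + 2 F$ ($T{\left(d,F \right)} = \left(F + d\right) + F = d + 2 F$)
$f{\left(g \right)} = \frac{7}{g}$ ($f{\left(g \right)} = \frac{-1 + 2 \cdot 4}{g} = \frac{-1 + 8}{g} = \frac{7}{g}$)
$U{\left(0,0 \right)} f{\left(-24 \right)} = 5 \frac{7}{-24} = 5 \cdot 7 \left(- \frac{1}{24}\right) = 5 \left(- \frac{7}{24}\right) = - \frac{35}{24}$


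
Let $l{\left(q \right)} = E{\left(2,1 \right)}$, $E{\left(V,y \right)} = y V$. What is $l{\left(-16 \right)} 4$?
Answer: $8$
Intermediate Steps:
$E{\left(V,y \right)} = V y$
$l{\left(q \right)} = 2$ ($l{\left(q \right)} = 2 \cdot 1 = 2$)
$l{\left(-16 \right)} 4 = 2 \cdot 4 = 8$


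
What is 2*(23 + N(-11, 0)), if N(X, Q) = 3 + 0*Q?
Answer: 52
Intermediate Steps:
N(X, Q) = 3 (N(X, Q) = 3 + 0 = 3)
2*(23 + N(-11, 0)) = 2*(23 + 3) = 2*26 = 52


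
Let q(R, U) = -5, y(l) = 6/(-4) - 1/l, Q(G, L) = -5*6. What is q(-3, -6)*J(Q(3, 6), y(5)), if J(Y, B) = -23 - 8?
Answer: 155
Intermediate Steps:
Q(G, L) = -30
y(l) = -3/2 - 1/l (y(l) = 6*(-¼) - 1/l = -3/2 - 1/l)
J(Y, B) = -31
q(-3, -6)*J(Q(3, 6), y(5)) = -5*(-31) = 155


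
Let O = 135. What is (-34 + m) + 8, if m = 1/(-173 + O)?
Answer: -989/38 ≈ -26.026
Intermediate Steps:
m = -1/38 (m = 1/(-173 + 135) = 1/(-38) = -1/38 ≈ -0.026316)
(-34 + m) + 8 = (-34 - 1/38) + 8 = -1293/38 + 8 = -989/38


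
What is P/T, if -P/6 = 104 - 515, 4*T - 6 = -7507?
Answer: -9864/7501 ≈ -1.3150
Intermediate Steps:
T = -7501/4 (T = 3/2 + (1/4)*(-7507) = 3/2 - 7507/4 = -7501/4 ≈ -1875.3)
P = 2466 (P = -6*(104 - 515) = -6*(-411) = 2466)
P/T = 2466/(-7501/4) = 2466*(-4/7501) = -9864/7501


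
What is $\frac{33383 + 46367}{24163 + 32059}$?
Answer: $\frac{39875}{28111} \approx 1.4185$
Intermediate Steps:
$\frac{33383 + 46367}{24163 + 32059} = \frac{79750}{56222} = 79750 \cdot \frac{1}{56222} = \frac{39875}{28111}$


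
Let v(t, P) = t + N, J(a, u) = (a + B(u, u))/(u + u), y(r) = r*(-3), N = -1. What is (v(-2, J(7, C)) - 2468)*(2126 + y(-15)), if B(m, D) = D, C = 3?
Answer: -5364541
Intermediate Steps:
y(r) = -3*r
J(a, u) = (a + u)/(2*u) (J(a, u) = (a + u)/(u + u) = (a + u)/((2*u)) = (a + u)*(1/(2*u)) = (a + u)/(2*u))
v(t, P) = -1 + t (v(t, P) = t - 1 = -1 + t)
(v(-2, J(7, C)) - 2468)*(2126 + y(-15)) = ((-1 - 2) - 2468)*(2126 - 3*(-15)) = (-3 - 2468)*(2126 + 45) = -2471*2171 = -5364541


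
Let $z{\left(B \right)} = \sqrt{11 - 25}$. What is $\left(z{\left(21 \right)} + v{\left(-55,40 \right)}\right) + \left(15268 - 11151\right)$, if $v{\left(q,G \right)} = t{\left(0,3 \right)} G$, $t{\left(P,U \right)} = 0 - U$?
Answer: $3997 + i \sqrt{14} \approx 3997.0 + 3.7417 i$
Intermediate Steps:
$z{\left(B \right)} = i \sqrt{14}$ ($z{\left(B \right)} = \sqrt{-14} = i \sqrt{14}$)
$t{\left(P,U \right)} = - U$
$v{\left(q,G \right)} = - 3 G$ ($v{\left(q,G \right)} = \left(-1\right) 3 G = - 3 G$)
$\left(z{\left(21 \right)} + v{\left(-55,40 \right)}\right) + \left(15268 - 11151\right) = \left(i \sqrt{14} - 120\right) + \left(15268 - 11151\right) = \left(-120 + i \sqrt{14}\right) + 4117 = 3997 + i \sqrt{14}$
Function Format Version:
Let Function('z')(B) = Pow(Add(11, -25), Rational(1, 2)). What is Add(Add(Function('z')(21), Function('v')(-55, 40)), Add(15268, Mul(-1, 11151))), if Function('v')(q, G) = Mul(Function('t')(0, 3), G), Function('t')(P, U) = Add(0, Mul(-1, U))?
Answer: Add(3997, Mul(I, Pow(14, Rational(1, 2)))) ≈ Add(3997.0, Mul(3.7417, I))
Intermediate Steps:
Function('z')(B) = Mul(I, Pow(14, Rational(1, 2))) (Function('z')(B) = Pow(-14, Rational(1, 2)) = Mul(I, Pow(14, Rational(1, 2))))
Function('t')(P, U) = Mul(-1, U)
Function('v')(q, G) = Mul(-3, G) (Function('v')(q, G) = Mul(Mul(-1, 3), G) = Mul(-3, G))
Add(Add(Function('z')(21), Function('v')(-55, 40)), Add(15268, Mul(-1, 11151))) = Add(Add(Mul(I, Pow(14, Rational(1, 2))), Mul(-3, 40)), Add(15268, Mul(-1, 11151))) = Add(Add(Mul(I, Pow(14, Rational(1, 2))), -120), Add(15268, -11151)) = Add(Add(-120, Mul(I, Pow(14, Rational(1, 2)))), 4117) = Add(3997, Mul(I, Pow(14, Rational(1, 2))))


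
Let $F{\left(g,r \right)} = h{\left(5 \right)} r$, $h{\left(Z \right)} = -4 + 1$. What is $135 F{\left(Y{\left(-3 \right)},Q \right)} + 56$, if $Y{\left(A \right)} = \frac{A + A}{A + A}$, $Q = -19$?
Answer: $7751$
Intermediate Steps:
$Y{\left(A \right)} = 1$ ($Y{\left(A \right)} = \frac{2 A}{2 A} = 2 A \frac{1}{2 A} = 1$)
$h{\left(Z \right)} = -3$
$F{\left(g,r \right)} = - 3 r$
$135 F{\left(Y{\left(-3 \right)},Q \right)} + 56 = 135 \left(\left(-3\right) \left(-19\right)\right) + 56 = 135 \cdot 57 + 56 = 7695 + 56 = 7751$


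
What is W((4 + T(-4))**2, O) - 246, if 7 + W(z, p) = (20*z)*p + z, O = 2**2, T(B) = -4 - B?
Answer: 1043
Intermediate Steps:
O = 4
W(z, p) = -7 + z + 20*p*z (W(z, p) = -7 + ((20*z)*p + z) = -7 + (20*p*z + z) = -7 + (z + 20*p*z) = -7 + z + 20*p*z)
W((4 + T(-4))**2, O) - 246 = (-7 + (4 + (-4 - 1*(-4)))**2 + 20*4*(4 + (-4 - 1*(-4)))**2) - 246 = (-7 + (4 + (-4 + 4))**2 + 20*4*(4 + (-4 + 4))**2) - 246 = (-7 + (4 + 0)**2 + 20*4*(4 + 0)**2) - 246 = (-7 + 4**2 + 20*4*4**2) - 246 = (-7 + 16 + 20*4*16) - 246 = (-7 + 16 + 1280) - 246 = 1289 - 246 = 1043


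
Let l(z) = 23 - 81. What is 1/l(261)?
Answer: -1/58 ≈ -0.017241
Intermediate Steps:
l(z) = -58
1/l(261) = 1/(-58) = -1/58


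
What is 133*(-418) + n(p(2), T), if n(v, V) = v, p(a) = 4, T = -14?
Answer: -55590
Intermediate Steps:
133*(-418) + n(p(2), T) = 133*(-418) + 4 = -55594 + 4 = -55590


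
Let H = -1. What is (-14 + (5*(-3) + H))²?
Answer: 900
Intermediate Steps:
(-14 + (5*(-3) + H))² = (-14 + (5*(-3) - 1))² = (-14 + (-15 - 1))² = (-14 - 16)² = (-30)² = 900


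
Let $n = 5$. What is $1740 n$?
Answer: $8700$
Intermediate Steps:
$1740 n = 1740 \cdot 5 = 8700$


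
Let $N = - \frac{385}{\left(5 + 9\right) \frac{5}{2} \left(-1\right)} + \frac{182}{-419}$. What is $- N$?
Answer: $- \frac{4427}{419} \approx -10.566$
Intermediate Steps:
$N = \frac{4427}{419}$ ($N = - \frac{385}{14 \cdot 5 \cdot \frac{1}{2} \left(-1\right)} + 182 \left(- \frac{1}{419}\right) = - \frac{385}{14 \cdot \frac{5}{2} \left(-1\right)} - \frac{182}{419} = - \frac{385}{14 \left(- \frac{5}{2}\right)} - \frac{182}{419} = - \frac{385}{-35} - \frac{182}{419} = \left(-385\right) \left(- \frac{1}{35}\right) - \frac{182}{419} = 11 - \frac{182}{419} = \frac{4427}{419} \approx 10.566$)
$- N = \left(-1\right) \frac{4427}{419} = - \frac{4427}{419}$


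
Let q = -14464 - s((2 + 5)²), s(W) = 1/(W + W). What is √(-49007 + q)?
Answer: I*√12440318/14 ≈ 251.93*I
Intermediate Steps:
s(W) = 1/(2*W)
q = -1417473/98 (q = -14464 - 1/(2*((2 + 5)²)) = -14464 - 1/(2*(7²)) = -14464 - 1/(2*49) = -14464 - 1*1/98 = -14464 - 1/98 = -1417473/98 ≈ -14464.)
√(-49007 + q) = √(-49007 - 1417473/98) = √(-6220159/98) = I*√12440318/14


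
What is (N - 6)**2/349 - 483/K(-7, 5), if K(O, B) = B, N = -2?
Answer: -168247/1745 ≈ -96.417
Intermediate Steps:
(N - 6)**2/349 - 483/K(-7, 5) = (-2 - 6)**2/349 - 483/5 = (-8)**2*(1/349) - 483*1/5 = 64*(1/349) - 483/5 = 64/349 - 483/5 = -168247/1745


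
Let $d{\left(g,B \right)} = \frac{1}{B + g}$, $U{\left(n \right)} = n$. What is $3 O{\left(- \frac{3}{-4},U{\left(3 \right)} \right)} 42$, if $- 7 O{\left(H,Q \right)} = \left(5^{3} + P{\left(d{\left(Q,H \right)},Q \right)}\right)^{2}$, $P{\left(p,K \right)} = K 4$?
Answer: $-337842$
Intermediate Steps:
$P{\left(p,K \right)} = 4 K$
$O{\left(H,Q \right)} = - \frac{\left(125 + 4 Q\right)^{2}}{7}$ ($O{\left(H,Q \right)} = - \frac{\left(5^{3} + 4 Q\right)^{2}}{7} = - \frac{\left(125 + 4 Q\right)^{2}}{7}$)
$3 O{\left(- \frac{3}{-4},U{\left(3 \right)} \right)} 42 = 3 \left(- \frac{\left(125 + 4 \cdot 3\right)^{2}}{7}\right) 42 = 3 \left(- \frac{\left(125 + 12\right)^{2}}{7}\right) 42 = 3 \left(- \frac{137^{2}}{7}\right) 42 = 3 \left(\left(- \frac{1}{7}\right) 18769\right) 42 = 3 \left(- \frac{18769}{7}\right) 42 = \left(- \frac{56307}{7}\right) 42 = -337842$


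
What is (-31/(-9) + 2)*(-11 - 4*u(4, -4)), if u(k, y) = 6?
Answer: -1715/9 ≈ -190.56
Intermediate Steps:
(-31/(-9) + 2)*(-11 - 4*u(4, -4)) = (-31/(-9) + 2)*(-11 - 4*6) = (-31*(-1/9) + 2)*(-11 - 24) = (31/9 + 2)*(-35) = (49/9)*(-35) = -1715/9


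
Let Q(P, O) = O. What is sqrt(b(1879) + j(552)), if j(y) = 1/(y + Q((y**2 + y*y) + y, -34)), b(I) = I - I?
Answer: sqrt(518)/518 ≈ 0.043938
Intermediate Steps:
b(I) = 0
j(y) = 1/(-34 + y) (j(y) = 1/(y - 34) = 1/(-34 + y))
sqrt(b(1879) + j(552)) = sqrt(0 + 1/(-34 + 552)) = sqrt(0 + 1/518) = sqrt(1/518) = sqrt(518)/518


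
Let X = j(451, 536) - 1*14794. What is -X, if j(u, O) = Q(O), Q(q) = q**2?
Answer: -272502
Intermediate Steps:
j(u, O) = O**2
X = 272502 (X = 536**2 - 1*14794 = 287296 - 14794 = 272502)
-X = -1*272502 = -272502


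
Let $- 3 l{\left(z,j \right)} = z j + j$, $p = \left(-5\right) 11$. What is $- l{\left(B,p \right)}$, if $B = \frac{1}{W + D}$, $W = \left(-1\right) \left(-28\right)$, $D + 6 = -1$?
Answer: $- \frac{1210}{63} \approx -19.206$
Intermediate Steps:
$D = -7$ ($D = -6 - 1 = -7$)
$W = 28$
$p = -55$
$B = \frac{1}{21}$ ($B = \frac{1}{28 - 7} = \frac{1}{21} \approx 0.047619$)
$l{\left(z,j \right)} = - \frac{j}{3} - \frac{j z}{3}$ ($l{\left(z,j \right)} = - \frac{z j + j}{3} = - \frac{j z + j}{3} = - \frac{j + j z}{3} = - \frac{j}{3} - \frac{j z}{3}$)
$- l{\left(B,p \right)} = - \frac{\left(-1\right) \left(-55\right) \left(1 + \frac{1}{21}\right)}{3} = - \frac{\left(-1\right) \left(-55\right) 22}{3 \cdot 21} = \left(-1\right) \frac{1210}{63} = - \frac{1210}{63}$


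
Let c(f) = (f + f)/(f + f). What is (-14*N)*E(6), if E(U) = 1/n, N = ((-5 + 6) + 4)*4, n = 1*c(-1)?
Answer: -280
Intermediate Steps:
c(f) = 1 (c(f) = (2*f)/((2*f)) = (2*f)*(1/(2*f)) = 1)
n = 1 (n = 1*1 = 1)
N = 20 (N = (1 + 4)*4 = 5*4 = 20)
E(U) = 1 (E(U) = 1/1 = 1)
(-14*N)*E(6) = -14*20*1 = -280*1 = -280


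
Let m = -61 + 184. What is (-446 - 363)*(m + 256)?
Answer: -306611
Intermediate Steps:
m = 123
(-446 - 363)*(m + 256) = (-446 - 363)*(123 + 256) = -809*379 = -306611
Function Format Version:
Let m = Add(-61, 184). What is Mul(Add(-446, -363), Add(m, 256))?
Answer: -306611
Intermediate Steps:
m = 123
Mul(Add(-446, -363), Add(m, 256)) = Mul(Add(-446, -363), Add(123, 256)) = Mul(-809, 379) = -306611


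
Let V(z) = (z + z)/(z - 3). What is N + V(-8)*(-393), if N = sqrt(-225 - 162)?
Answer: -6288/11 + 3*I*sqrt(43) ≈ -571.64 + 19.672*I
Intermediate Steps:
V(z) = 2*z/(-3 + z) (V(z) = (2*z)/(-3 + z) = 2*z/(-3 + z))
N = 3*I*sqrt(43) (N = sqrt(-387) = 3*I*sqrt(43) ≈ 19.672*I)
N + V(-8)*(-393) = 3*I*sqrt(43) + (2*(-8)/(-3 - 8))*(-393) = 3*I*sqrt(43) + (2*(-8)/(-11))*(-393) = 3*I*sqrt(43) + (2*(-8)*(-1/11))*(-393) = 3*I*sqrt(43) + (16/11)*(-393) = 3*I*sqrt(43) - 6288/11 = -6288/11 + 3*I*sqrt(43)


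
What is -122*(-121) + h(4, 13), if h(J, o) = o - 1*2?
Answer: 14773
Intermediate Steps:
h(J, o) = -2 + o (h(J, o) = o - 2 = -2 + o)
-122*(-121) + h(4, 13) = -122*(-121) + (-2 + 13) = 14762 + 11 = 14773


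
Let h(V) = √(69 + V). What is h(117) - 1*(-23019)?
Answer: 23019 + √186 ≈ 23033.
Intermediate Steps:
h(117) - 1*(-23019) = √(69 + 117) - 1*(-23019) = √186 + 23019 = 23019 + √186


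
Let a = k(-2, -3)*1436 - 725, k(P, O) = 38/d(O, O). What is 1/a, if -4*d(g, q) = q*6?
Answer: 9/102611 ≈ 8.7710e-5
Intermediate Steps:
d(g, q) = -3*q/2 (d(g, q) = -q*6/4 = -3*q/2)
k(P, O) = -76/(3*O) (k(P, O) = 38/((-3*O/2)) = 38*(-2/(3*O)) = -76/(3*O))
a = 102611/9 (a = -76/3/(-3)*1436 - 725 = -76/3*(-⅓)*1436 - 725 = (76/9)*1436 - 725 = 109136/9 - 725 = 102611/9 ≈ 11401.)
1/a = 1/(102611/9) = 9/102611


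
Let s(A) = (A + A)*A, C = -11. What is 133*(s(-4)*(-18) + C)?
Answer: -78071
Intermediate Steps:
s(A) = 2*A² (s(A) = (2*A)*A = 2*A²)
133*(s(-4)*(-18) + C) = 133*((2*(-4)²)*(-18) - 11) = 133*((2*16)*(-18) - 11) = 133*(32*(-18) - 11) = 133*(-576 - 11) = 133*(-587) = -78071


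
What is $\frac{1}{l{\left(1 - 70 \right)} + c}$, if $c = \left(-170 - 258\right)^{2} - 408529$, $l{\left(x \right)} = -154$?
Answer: $- \frac{1}{225499} \approx -4.4346 \cdot 10^{-6}$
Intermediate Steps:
$c = -225345$ ($c = \left(-428\right)^{2} - 408529 = 183184 - 408529 = -225345$)
$\frac{1}{l{\left(1 - 70 \right)} + c} = \frac{1}{-154 - 225345} = \frac{1}{-225499} = - \frac{1}{225499}$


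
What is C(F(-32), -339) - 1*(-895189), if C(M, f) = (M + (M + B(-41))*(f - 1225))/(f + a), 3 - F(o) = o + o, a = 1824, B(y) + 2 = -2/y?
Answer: 54499413824/60885 ≈ 8.9512e+5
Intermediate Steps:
B(y) = -2 - 2/y
F(o) = 3 - 2*o (F(o) = 3 - (o + o) = 3 - 2*o)
C(M, f) = (M + (-1225 + f)*(-80/41 + M))/(1824 + f) (C(M, f) = (M + (M + (-2 - 2/(-41)))*(f - 1225))/(f + 1824) = (M + (M + (-2 - 2*(-1/41)))*(-1225 + f))/(1824 + f) = (M + (M + (-2 + 2/41))*(-1225 + f))/(1824 + f) = (M + (M - 80/41)*(-1225 + f))/(1824 + f) = (M + (-80/41 + M)*(-1225 + f))/(1824 + f) = (M + (-1225 + f)*(-80/41 + M))/(1824 + f))
C(F(-32), -339) - 1*(-895189) = (98000 - 50184*(3 - 2*(-32)) - 80*(-339) + 41*(3 - 2*(-32))*(-339))/(41*(1824 - 339)) - 1*(-895189) = (1/41)*(98000 - 50184*(3 + 64) + 27120 + 41*(3 + 64)*(-339))/1485 + 895189 = (1/41)*(1/1485)*(98000 - 50184*67 + 27120 + 41*67*(-339)) + 895189 = (1/41)*(1/1485)*(98000 - 3362328 + 27120 - 931233) + 895189 = (1/41)*(1/1485)*(-4168441) + 895189 = -4168441/60885 + 895189 = 54499413824/60885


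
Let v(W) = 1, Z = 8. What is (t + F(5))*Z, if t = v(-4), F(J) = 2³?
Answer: 72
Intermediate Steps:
F(J) = 8
t = 1
(t + F(5))*Z = (1 + 8)*8 = 9*8 = 72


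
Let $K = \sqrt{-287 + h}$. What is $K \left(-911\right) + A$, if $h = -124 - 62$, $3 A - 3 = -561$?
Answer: $-186 - 911 i \sqrt{473} \approx -186.0 - 19813.0 i$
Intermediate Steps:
$A = -186$ ($A = 1 + \frac{1}{3} \left(-561\right) = 1 - 187 = -186$)
$h = -186$
$K = i \sqrt{473}$ ($K = \sqrt{-287 - 186} = \sqrt{-473} = i \sqrt{473} \approx 21.749 i$)
$K \left(-911\right) + A = i \sqrt{473} \left(-911\right) - 186 = - 911 i \sqrt{473} - 186 = -186 - 911 i \sqrt{473}$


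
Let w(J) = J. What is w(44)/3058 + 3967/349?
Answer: 552111/48511 ≈ 11.381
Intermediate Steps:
w(44)/3058 + 3967/349 = 44/3058 + 3967/349 = 44*(1/3058) + 3967*(1/349) = 2/139 + 3967/349 = 552111/48511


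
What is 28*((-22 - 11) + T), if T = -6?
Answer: -1092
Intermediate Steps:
28*((-22 - 11) + T) = 28*((-22 - 11) - 6) = 28*(-33 - 6) = 28*(-39) = -1092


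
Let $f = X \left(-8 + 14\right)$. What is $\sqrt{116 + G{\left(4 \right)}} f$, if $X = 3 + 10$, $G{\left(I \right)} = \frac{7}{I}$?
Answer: $39 \sqrt{471} \approx 846.4$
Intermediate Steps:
$X = 13$
$f = 78$ ($f = 13 \left(-8 + 14\right) = 13 \cdot 6 = 78$)
$\sqrt{116 + G{\left(4 \right)}} f = \sqrt{116 + \frac{7}{4}} \cdot 78 = \sqrt{\frac{471}{4}} \cdot 78 = \frac{\sqrt{471}}{2} \cdot 78 = 39 \sqrt{471}$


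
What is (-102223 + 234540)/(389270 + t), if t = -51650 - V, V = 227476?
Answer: 132317/110144 ≈ 1.2013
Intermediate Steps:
t = -279126 (t = -51650 - 1*227476 = -51650 - 227476 = -279126)
(-102223 + 234540)/(389270 + t) = (-102223 + 234540)/(389270 - 279126) = 132317/110144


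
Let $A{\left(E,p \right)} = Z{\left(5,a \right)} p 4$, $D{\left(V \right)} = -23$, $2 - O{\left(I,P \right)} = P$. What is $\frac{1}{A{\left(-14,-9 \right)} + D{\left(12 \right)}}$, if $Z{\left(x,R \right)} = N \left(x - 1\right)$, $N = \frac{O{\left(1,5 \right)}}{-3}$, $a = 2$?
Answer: $- \frac{1}{167} \approx -0.005988$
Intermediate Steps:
$O{\left(I,P \right)} = 2 - P$
$N = 1$ ($N = \frac{2 - 5}{-3} = \left(2 - 5\right) \left(- \frac{1}{3}\right) = \left(-3\right) \left(- \frac{1}{3}\right) = 1$)
$Z{\left(x,R \right)} = -1 + x$ ($Z{\left(x,R \right)} = 1 \left(x - 1\right) = 1 \left(-1 + x\right) = -1 + x$)
$A{\left(E,p \right)} = 16 p$ ($A{\left(E,p \right)} = \left(-1 + 5\right) p 4 = 4 p 4 = 16 p$)
$\frac{1}{A{\left(-14,-9 \right)} + D{\left(12 \right)}} = \frac{1}{16 \left(-9\right) - 23} = \frac{1}{-144 - 23} = \frac{1}{-167} = - \frac{1}{167}$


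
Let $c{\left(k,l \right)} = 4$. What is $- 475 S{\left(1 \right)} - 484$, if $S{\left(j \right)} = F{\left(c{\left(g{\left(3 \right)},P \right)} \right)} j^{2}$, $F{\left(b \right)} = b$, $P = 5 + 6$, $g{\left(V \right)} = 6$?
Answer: $-2384$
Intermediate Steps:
$P = 11$
$S{\left(j \right)} = 4 j^{2}$
$- 475 S{\left(1 \right)} - 484 = - 475 \cdot 4 \cdot 1^{2} - 484 = - 475 \cdot 4 \cdot 1 - 484 = \left(-475\right) 4 - 484 = -1900 - 484 = -2384$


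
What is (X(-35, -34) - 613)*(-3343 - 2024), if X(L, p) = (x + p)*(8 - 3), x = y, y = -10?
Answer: 4470711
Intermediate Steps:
x = -10
X(L, p) = -50 + 5*p (X(L, p) = (-10 + p)*(8 - 3) = (-10 + p)*5 = -50 + 5*p)
(X(-35, -34) - 613)*(-3343 - 2024) = ((-50 + 5*(-34)) - 613)*(-3343 - 2024) = ((-50 - 170) - 613)*(-5367) = (-220 - 613)*(-5367) = -833*(-5367) = 4470711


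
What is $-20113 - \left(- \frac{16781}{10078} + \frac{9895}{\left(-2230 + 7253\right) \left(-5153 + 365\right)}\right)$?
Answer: $- \frac{2437263963250141}{121188574836} \approx -20111.0$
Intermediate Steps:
$-20113 - \left(- \frac{16781}{10078} + \frac{9895}{\left(-2230 + 7253\right) \left(-5153 + 365\right)}\right) = -20113 - \left(\left(-16781\right) \frac{1}{10078} + \frac{9895}{5023 \left(-4788\right)}\right) = -20113 - \left(- \frac{16781}{10078} + \frac{9895}{-24050124}\right) = -20113 - \left(- \frac{16781}{10078} + 9895 \left(- \frac{1}{24050124}\right)\right) = -20113 - \left(- \frac{16781}{10078} - \frac{9895}{24050124}\right) = -20113 - - \frac{201842426327}{121188574836} = -20113 + \frac{201842426327}{121188574836} = - \frac{2437263963250141}{121188574836}$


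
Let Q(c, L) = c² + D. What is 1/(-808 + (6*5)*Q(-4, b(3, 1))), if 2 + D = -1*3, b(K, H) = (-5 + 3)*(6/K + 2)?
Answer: -1/478 ≈ -0.0020920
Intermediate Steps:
b(K, H) = -4 - 12/K (b(K, H) = -2*(2 + 6/K) = -4 - 12/K)
D = -5 (D = -2 - 1*3 = -2 - 3 = -5)
Q(c, L) = -5 + c² (Q(c, L) = c² - 5 = -5 + c²)
1/(-808 + (6*5)*Q(-4, b(3, 1))) = 1/(-808 + (6*5)*(-5 + (-4)²)) = 1/(-808 + 30*(-5 + 16)) = 1/(-808 + 30*11) = 1/(-808 + 330) = 1/(-478) = -1/478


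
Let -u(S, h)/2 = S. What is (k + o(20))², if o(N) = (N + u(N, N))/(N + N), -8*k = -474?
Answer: 55225/16 ≈ 3451.6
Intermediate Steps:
k = 237/4 (k = -⅛*(-474) = 237/4 ≈ 59.250)
u(S, h) = -2*S
o(N) = -½ (o(N) = (N - 2*N)/(N + N) = (-N)/((2*N)) = (-N)*(1/(2*N)) = -½)
(k + o(20))² = (237/4 - ½)² = (235/4)² = 55225/16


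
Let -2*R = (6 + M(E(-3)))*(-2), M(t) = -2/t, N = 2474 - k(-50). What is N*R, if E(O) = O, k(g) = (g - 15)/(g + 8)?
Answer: 1038430/63 ≈ 16483.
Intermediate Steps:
k(g) = (-15 + g)/(8 + g)
N = 103843/42 (N = 2474 - (-15 - 50)/(8 - 50) = 2474 - (-65)/(-42) = 2474 - (-1)*(-65)/42 = 2474 - 1*65/42 = 2474 - 65/42 = 103843/42 ≈ 2472.5)
R = 20/3 (R = -(6 - 2/(-3))*(-2)/2 = -(6 - 2*(-⅓))*(-2)/2 = -(6 + ⅔)*(-2)/2 = -10*(-2)/3 = -½*(-40/3) = 20/3 ≈ 6.6667)
N*R = (103843/42)*(20/3) = 1038430/63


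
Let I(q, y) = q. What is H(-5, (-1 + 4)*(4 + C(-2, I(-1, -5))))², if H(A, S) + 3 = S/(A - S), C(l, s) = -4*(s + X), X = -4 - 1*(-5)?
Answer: 3969/289 ≈ 13.734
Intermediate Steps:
X = 1 (X = -4 + 5 = 1)
C(l, s) = -4 - 4*s (C(l, s) = -4*(s + 1) = -4*(1 + s) = -4 - 4*s)
H(A, S) = -3 + S/(A - S)
H(-5, (-1 + 4)*(4 + C(-2, I(-1, -5))))² = ((-3*(-5) + 4*((-1 + 4)*(4 + (-4 - 4*(-1)))))/(-5 - (-1 + 4)*(4 + (-4 - 4*(-1)))))² = ((15 + 4*(3*(4 + (-4 + 4))))/(-5 - 3*(4 + (-4 + 4))))² = ((15 + 4*(3*(4 + 0)))/(-5 - 3*(4 + 0)))² = ((15 + 4*(3*4))/(-5 - 3*4))² = ((15 + 4*12)/(-5 - 1*12))² = ((15 + 48)/(-5 - 12))² = (63/(-17))² = (-1/17*63)² = (-63/17)² = 3969/289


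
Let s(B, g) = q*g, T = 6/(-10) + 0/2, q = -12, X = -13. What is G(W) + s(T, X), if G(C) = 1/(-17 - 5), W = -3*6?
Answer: 3431/22 ≈ 155.95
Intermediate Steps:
T = -⅗ (T = 6*(-⅒) + 0*(½) = -⅗ + 0 = -⅗ ≈ -0.60000)
s(B, g) = -12*g
W = -18
G(C) = -1/22 (G(C) = 1/(-22) = -1/22)
G(W) + s(T, X) = -1/22 - 12*(-13) = -1/22 + 156 = 3431/22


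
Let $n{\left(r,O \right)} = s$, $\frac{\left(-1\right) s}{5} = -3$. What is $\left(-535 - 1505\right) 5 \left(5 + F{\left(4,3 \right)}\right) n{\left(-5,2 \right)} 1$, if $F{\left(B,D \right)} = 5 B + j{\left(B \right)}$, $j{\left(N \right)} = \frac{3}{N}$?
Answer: $-3939750$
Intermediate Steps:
$s = 15$ ($s = \left(-5\right) \left(-3\right) = 15$)
$n{\left(r,O \right)} = 15$
$F{\left(B,D \right)} = \frac{3}{B} + 5 B$ ($F{\left(B,D \right)} = 5 B + \frac{3}{B} = \frac{3}{B} + 5 B$)
$\left(-535 - 1505\right) 5 \left(5 + F{\left(4,3 \right)}\right) n{\left(-5,2 \right)} 1 = \left(-535 - 1505\right) 5 \left(5 + \left(\frac{3}{4} + 5 \cdot 4\right)\right) 15 \cdot 1 = - 2040 \cdot 5 \left(5 + \left(3 \cdot \frac{1}{4} + 20\right)\right) 15 = - 2040 \cdot 5 \left(5 + \left(\frac{3}{4} + 20\right)\right) 15 = - 2040 \cdot 5 \left(5 + \frac{83}{4}\right) 15 = - 2040 \cdot 5 \cdot \frac{103}{4} \cdot 15 = - 2040 \cdot \frac{515}{4} \cdot 15 = \left(-2040\right) \frac{7725}{4} = -3939750$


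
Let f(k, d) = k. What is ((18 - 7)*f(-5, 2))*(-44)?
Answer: 2420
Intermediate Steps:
((18 - 7)*f(-5, 2))*(-44) = ((18 - 7)*(-5))*(-44) = (11*(-5))*(-44) = -55*(-44) = 2420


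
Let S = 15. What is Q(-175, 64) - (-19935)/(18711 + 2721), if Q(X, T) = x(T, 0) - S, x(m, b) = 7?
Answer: -50507/7144 ≈ -7.0698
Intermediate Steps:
Q(X, T) = -8 (Q(X, T) = 7 - 1*15 = 7 - 15 = -8)
Q(-175, 64) - (-19935)/(18711 + 2721) = -8 - (-19935)/(18711 + 2721) = -8 - (-19935)/21432 = -8 - 1*(-6645/7144) = -8 + 6645/7144 = -50507/7144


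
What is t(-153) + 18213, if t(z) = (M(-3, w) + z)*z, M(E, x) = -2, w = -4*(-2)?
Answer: 41928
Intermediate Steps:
w = 8
t(z) = z*(-2 + z) (t(z) = (-2 + z)*z = z*(-2 + z))
t(-153) + 18213 = -153*(-2 - 153) + 18213 = -153*(-155) + 18213 = 23715 + 18213 = 41928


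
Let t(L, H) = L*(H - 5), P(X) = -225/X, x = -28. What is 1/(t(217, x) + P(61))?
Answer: -61/437046 ≈ -0.00013957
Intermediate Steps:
t(L, H) = L*(-5 + H)
1/(t(217, x) + P(61)) = 1/(217*(-5 - 28) - 225/61) = 1/(217*(-33) - 225*1/61) = 1/(-7161 - 225/61) = 1/(-437046/61) = -61/437046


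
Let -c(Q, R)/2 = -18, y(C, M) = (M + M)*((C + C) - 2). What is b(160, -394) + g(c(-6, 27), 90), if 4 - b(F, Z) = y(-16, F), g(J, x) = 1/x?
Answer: 979561/90 ≈ 10884.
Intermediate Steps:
y(C, M) = 2*M*(-2 + 2*C) (y(C, M) = (2*M)*(2*C - 2) = (2*M)*(-2 + 2*C) = 2*M*(-2 + 2*C))
c(Q, R) = 36 (c(Q, R) = -2*(-18) = 36)
b(F, Z) = 4 + 68*F (b(F, Z) = 4 - 4*F*(-1 - 16) = 4 - 4*F*(-17) = 4 - (-68)*F = 4 + 68*F)
b(160, -394) + g(c(-6, 27), 90) = (4 + 68*160) + 1/90 = (4 + 10880) + 1/90 = 10884 + 1/90 = 979561/90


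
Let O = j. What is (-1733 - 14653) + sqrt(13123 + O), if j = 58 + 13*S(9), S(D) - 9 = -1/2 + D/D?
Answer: -16386 + sqrt(53218)/2 ≈ -16271.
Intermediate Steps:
S(D) = 19/2 (S(D) = 9 + (-1/2 + D/D) = 9 + (-1*1/2 + 1) = 9 + (-1/2 + 1) = 9 + 1/2 = 19/2)
j = 363/2 (j = 58 + 13*(19/2) = 58 + 247/2 = 363/2 ≈ 181.50)
O = 363/2 ≈ 181.50
(-1733 - 14653) + sqrt(13123 + O) = (-1733 - 14653) + sqrt(13123 + 363/2) = -16386 + sqrt(26609/2) = -16386 + sqrt(53218)/2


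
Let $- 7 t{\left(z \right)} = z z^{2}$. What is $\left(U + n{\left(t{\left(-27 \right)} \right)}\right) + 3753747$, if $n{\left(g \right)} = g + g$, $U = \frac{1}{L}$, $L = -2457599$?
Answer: $\frac{64673179956398}{17203193} \approx 3.7594 \cdot 10^{6}$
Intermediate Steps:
$t{\left(z \right)} = - \frac{z^{3}}{7}$ ($t{\left(z \right)} = - \frac{z z^{2}}{7} = - \frac{z^{3}}{7}$)
$U = - \frac{1}{2457599}$ ($U = \frac{1}{-2457599} = - \frac{1}{2457599} \approx -4.069 \cdot 10^{-7}$)
$n{\left(g \right)} = 2 g$
$\left(U + n{\left(t{\left(-27 \right)} \right)}\right) + 3753747 = \left(- \frac{1}{2457599} + 2 \left(- \frac{\left(-27\right)^{3}}{7}\right)\right) + 3753747 = \left(- \frac{1}{2457599} + 2 \left(\left(- \frac{1}{7}\right) \left(-19683\right)\right)\right) + 3753747 = \left(- \frac{1}{2457599} + 2 \cdot \frac{19683}{7}\right) + 3753747 = \left(- \frac{1}{2457599} + \frac{39366}{7}\right) + 3753747 = \frac{96745842227}{17203193} + 3753747 = \frac{64673179956398}{17203193}$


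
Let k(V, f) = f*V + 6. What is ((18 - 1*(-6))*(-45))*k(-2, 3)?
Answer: 0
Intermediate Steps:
k(V, f) = 6 + V*f (k(V, f) = V*f + 6 = 6 + V*f)
((18 - 1*(-6))*(-45))*k(-2, 3) = ((18 - 1*(-6))*(-45))*(6 - 2*3) = ((18 + 6)*(-45))*(6 - 6) = (24*(-45))*0 = -1080*0 = 0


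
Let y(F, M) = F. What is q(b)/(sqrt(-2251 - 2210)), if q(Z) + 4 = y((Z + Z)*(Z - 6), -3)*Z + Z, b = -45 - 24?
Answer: 714223*I*sqrt(4461)/4461 ≈ 10693.0*I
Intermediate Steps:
b = -69
q(Z) = -4 + Z + 2*Z**2*(-6 + Z) (q(Z) = -4 + (((Z + Z)*(Z - 6))*Z + Z) = -4 + (((2*Z)*(-6 + Z))*Z + Z) = -4 + ((2*Z*(-6 + Z))*Z + Z) = -4 + (2*Z**2*(-6 + Z) + Z) = -4 + (Z + 2*Z**2*(-6 + Z)) = -4 + Z + 2*Z**2*(-6 + Z))
q(b)/(sqrt(-2251 - 2210)) = (-4 - 69 + 2*(-69)**2*(-6 - 69))/(sqrt(-2251 - 2210)) = (-4 - 69 + 2*4761*(-75))/(sqrt(-4461)) = (-4 - 69 - 714150)/((I*sqrt(4461))) = -(-714223)*I*sqrt(4461)/4461 = 714223*I*sqrt(4461)/4461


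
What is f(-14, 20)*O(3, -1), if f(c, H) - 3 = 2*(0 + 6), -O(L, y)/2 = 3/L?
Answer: -30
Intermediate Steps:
O(L, y) = -6/L
f(c, H) = 15 (f(c, H) = 3 + 2*(0 + 6) = 3 + 2*6 = 3 + 12 = 15)
f(-14, 20)*O(3, -1) = 15*(-6/3) = 15*(-6*⅓) = 15*(-2) = -30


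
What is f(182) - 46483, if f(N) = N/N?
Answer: -46482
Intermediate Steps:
f(N) = 1
f(182) - 46483 = 1 - 46483 = -46482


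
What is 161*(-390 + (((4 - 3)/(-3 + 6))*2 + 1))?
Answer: -187565/3 ≈ -62522.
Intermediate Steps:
161*(-390 + (((4 - 3)/(-3 + 6))*2 + 1)) = 161*(-390 + ((1/3)*2 + 1)) = 161*(-390 + ((1*(⅓))*2 + 1)) = 161*(-390 + ((⅓)*2 + 1)) = 161*(-390 + (⅔ + 1)) = 161*(-390 + 5/3) = 161*(-1165/3) = -187565/3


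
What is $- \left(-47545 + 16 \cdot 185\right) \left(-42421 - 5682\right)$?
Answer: $-2144672255$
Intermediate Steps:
$- \left(-47545 + 16 \cdot 185\right) \left(-42421 - 5682\right) = - \left(-47545 + 2960\right) \left(-48103\right) = - \left(-44585\right) \left(-48103\right) = \left(-1\right) 2144672255 = -2144672255$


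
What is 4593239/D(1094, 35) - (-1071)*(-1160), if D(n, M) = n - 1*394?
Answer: -123579823/100 ≈ -1.2358e+6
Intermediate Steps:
D(n, M) = -394 + n (D(n, M) = n - 394 = -394 + n)
4593239/D(1094, 35) - (-1071)*(-1160) = 4593239/(-394 + 1094) - (-1071)*(-1160) = 4593239/700 - 1*1242360 = 4593239*(1/700) - 1242360 = 656177/100 - 1242360 = -123579823/100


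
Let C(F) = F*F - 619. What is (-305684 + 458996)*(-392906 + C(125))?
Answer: -57936604800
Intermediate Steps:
C(F) = -619 + F**2 (C(F) = F**2 - 619 = -619 + F**2)
(-305684 + 458996)*(-392906 + C(125)) = (-305684 + 458996)*(-392906 + (-619 + 125**2)) = 153312*(-392906 + (-619 + 15625)) = 153312*(-392906 + 15006) = 153312*(-377900) = -57936604800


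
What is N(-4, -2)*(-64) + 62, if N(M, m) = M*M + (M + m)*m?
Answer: -1730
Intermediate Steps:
N(M, m) = M**2 + m*(M + m)
N(-4, -2)*(-64) + 62 = ((-4)**2 + (-2)**2 - 4*(-2))*(-64) + 62 = (16 + 4 + 8)*(-64) + 62 = 28*(-64) + 62 = -1792 + 62 = -1730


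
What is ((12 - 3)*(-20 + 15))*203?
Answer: -9135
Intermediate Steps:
((12 - 3)*(-20 + 15))*203 = (9*(-5))*203 = -45*203 = -9135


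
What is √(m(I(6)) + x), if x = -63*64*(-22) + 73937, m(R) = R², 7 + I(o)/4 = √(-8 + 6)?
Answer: √(163393 - 224*I*√2) ≈ 404.22 - 0.392*I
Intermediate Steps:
I(o) = -28 + 4*I*√2 (I(o) = -28 + 4*√(-8 + 6) = -28 + 4*√(-2) = -28 + 4*(I*√2) = -28 + 4*I*√2)
x = 162641 (x = -4032*(-22) + 73937 = 88704 + 73937 = 162641)
√(m(I(6)) + x) = √((-28 + 4*I*√2)² + 162641) = √(162641 + (-28 + 4*I*√2)²)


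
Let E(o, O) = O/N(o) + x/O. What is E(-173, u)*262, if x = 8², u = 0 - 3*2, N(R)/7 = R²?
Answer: -1756477868/628509 ≈ -2794.7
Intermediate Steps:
N(R) = 7*R²
u = -6 (u = 0 - 6 = -6)
x = 64
E(o, O) = 64/O + O/(7*o²) (E(o, O) = O/((7*o²)) + 64/O = O*(1/(7*o²)) + 64/O = O/(7*o²) + 64/O = 64/O + O/(7*o²))
E(-173, u)*262 = (64/(-6) + (⅐)*(-6)/(-173)²)*262 = (64*(-⅙) + (⅐)*(-6)*(1/29929))*262 = (-32/3 - 6/209503)*262 = -6704114/628509*262 = -1756477868/628509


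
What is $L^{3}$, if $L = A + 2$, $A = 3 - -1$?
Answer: $216$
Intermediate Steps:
$A = 4$ ($A = 3 + 1 = 4$)
$L = 6$ ($L = 4 + 2 = 6$)
$L^{3} = 6^{3} = 216$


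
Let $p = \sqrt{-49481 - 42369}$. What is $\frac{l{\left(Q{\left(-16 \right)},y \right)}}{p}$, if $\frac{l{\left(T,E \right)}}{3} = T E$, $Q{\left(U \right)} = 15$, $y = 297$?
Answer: $- \frac{243 i \sqrt{3674}}{334} \approx - 44.099 i$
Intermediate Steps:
$l{\left(T,E \right)} = 3 E T$ ($l{\left(T,E \right)} = 3 T E = 3 E T$)
$p = 5 i \sqrt{3674}$ ($p = \sqrt{-91850} = 5 i \sqrt{3674} \approx 303.07 i$)
$\frac{l{\left(Q{\left(-16 \right)},y \right)}}{p} = \frac{3 \cdot 297 \cdot 15}{5 i \sqrt{3674}} = 13365 \left(- \frac{i \sqrt{3674}}{18370}\right) = - \frac{243 i \sqrt{3674}}{334}$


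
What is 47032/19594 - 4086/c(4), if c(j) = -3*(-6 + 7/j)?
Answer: -52974284/166549 ≈ -318.07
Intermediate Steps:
c(j) = 18 - 21/j
47032/19594 - 4086/c(4) = 47032/19594 - 4086/(18 - 21/4) = 47032*(1/19594) - 4086/(18 - 21*¼) = 23516/9797 - 4086/(18 - 21/4) = 23516/9797 - 4086/51/4 = 23516/9797 - 4086*4/51 = 23516/9797 - 5448/17 = -52974284/166549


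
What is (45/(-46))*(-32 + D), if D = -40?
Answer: 1620/23 ≈ 70.435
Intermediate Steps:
(45/(-46))*(-32 + D) = (45/(-46))*(-32 - 40) = (45*(-1/46))*(-72) = -45/46*(-72) = 1620/23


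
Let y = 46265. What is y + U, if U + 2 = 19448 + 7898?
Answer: 73609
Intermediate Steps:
U = 27344 (U = -2 + (19448 + 7898) = -2 + 27346 = 27344)
y + U = 46265 + 27344 = 73609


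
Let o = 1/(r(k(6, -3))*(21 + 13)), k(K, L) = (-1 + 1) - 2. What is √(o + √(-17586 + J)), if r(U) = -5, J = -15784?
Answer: √(-170 + 28900*I*√33370)/170 ≈ 9.5569 + 9.5572*I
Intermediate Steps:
k(K, L) = -2 (k(K, L) = 0 - 2 = -2)
o = -1/170 (o = 1/(-5*(21 + 13)) = 1/(-5*34) = 1/(-170) = -1/170 ≈ -0.0058824)
√(o + √(-17586 + J)) = √(-1/170 + √(-17586 - 15784)) = √(-1/170 + √(-33370)) = √(-1/170 + I*√33370)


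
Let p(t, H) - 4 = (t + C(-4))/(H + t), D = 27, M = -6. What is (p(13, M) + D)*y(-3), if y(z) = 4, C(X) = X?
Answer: 904/7 ≈ 129.14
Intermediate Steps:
p(t, H) = 4 + (-4 + t)/(H + t) (p(t, H) = 4 + (t - 4)/(H + t) = 4 + (-4 + t)/(H + t))
(p(13, M) + D)*y(-3) = ((-4 + 4*(-6) + 5*13)/(-6 + 13) + 27)*4 = ((-4 - 24 + 65)/7 + 27)*4 = ((⅐)*37 + 27)*4 = (37/7 + 27)*4 = (226/7)*4 = 904/7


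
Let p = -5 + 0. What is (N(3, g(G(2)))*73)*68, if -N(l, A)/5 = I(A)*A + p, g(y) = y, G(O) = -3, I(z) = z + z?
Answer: -322660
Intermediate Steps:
p = -5
I(z) = 2*z
N(l, A) = 25 - 10*A² (N(l, A) = -5*((2*A)*A - 5) = -5*(2*A² - 5) = -5*(-5 + 2*A²) = 25 - 10*A²)
(N(3, g(G(2)))*73)*68 = ((25 - 10*(-3)²)*73)*68 = ((25 - 10*9)*73)*68 = ((25 - 90)*73)*68 = -65*73*68 = -4745*68 = -322660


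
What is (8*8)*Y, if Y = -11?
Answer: -704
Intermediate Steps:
(8*8)*Y = (8*8)*(-11) = 64*(-11) = -704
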